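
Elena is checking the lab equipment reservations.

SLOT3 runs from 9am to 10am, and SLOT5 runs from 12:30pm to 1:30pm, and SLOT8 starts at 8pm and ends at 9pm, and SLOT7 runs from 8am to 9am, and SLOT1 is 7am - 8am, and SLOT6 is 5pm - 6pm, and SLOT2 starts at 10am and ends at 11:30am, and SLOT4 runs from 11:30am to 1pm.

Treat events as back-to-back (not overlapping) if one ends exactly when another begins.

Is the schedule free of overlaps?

No

Sorted by start: SLOT1, SLOT7, SLOT3, SLOT2, SLOT4, SLOT5, SLOT6, SLOT8.
SLOT7 starts exactly when SLOT1 ends (back-to-back, no overlap), so SLOT1 has no further overlaps.
SLOT3 starts exactly when SLOT7 ends (back-to-back, no overlap), so SLOT7 has no further overlaps.
SLOT2 starts exactly when SLOT3 ends (back-to-back, no overlap), so SLOT3 has no further overlaps.
SLOT4 starts exactly when SLOT2 ends (back-to-back, no overlap), so SLOT2 has no further overlaps.
SLOT5 starts before SLOT4 ends → SLOT4 and SLOT5 overlap.
That's a conflict, so the schedule is not conflict-free.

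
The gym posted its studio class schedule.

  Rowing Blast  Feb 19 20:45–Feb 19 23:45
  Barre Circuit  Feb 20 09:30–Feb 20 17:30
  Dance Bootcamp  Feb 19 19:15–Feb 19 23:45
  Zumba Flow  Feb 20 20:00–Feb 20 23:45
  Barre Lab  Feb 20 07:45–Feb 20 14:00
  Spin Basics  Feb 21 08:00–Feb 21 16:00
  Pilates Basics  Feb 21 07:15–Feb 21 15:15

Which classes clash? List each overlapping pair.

Sorted by start: Dance Bootcamp, Rowing Blast, Barre Lab, Barre Circuit, Zumba Flow, Pilates Basics, Spin Basics.
Rowing Blast starts before Dance Bootcamp ends → Dance Bootcamp and Rowing Blast overlap.
Barre Lab starts after Dance Bootcamp ends, so nothing later overlaps Dance Bootcamp either.
Barre Lab starts after Rowing Blast ends, so nothing later overlaps Rowing Blast either.
Barre Circuit starts before Barre Lab ends → Barre Lab and Barre Circuit overlap.
Zumba Flow starts after Barre Lab ends, so nothing later overlaps Barre Lab either.
Zumba Flow starts after Barre Circuit ends, so nothing later overlaps Barre Circuit either.
Pilates Basics starts after Zumba Flow ends, so nothing later overlaps Zumba Flow either.
Spin Basics starts before Pilates Basics ends → Pilates Basics and Spin Basics overlap.

Barre Circuit & Barre Lab, Dance Bootcamp & Rowing Blast, Pilates Basics & Spin Basics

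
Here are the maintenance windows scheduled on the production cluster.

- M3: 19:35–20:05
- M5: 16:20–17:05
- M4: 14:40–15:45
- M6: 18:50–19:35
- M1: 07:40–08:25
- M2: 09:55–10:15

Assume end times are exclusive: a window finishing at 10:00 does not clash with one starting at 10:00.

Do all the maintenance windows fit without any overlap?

Yes

Two intervals overlap when each starts before the other ends.
Sorted by start: M1, M2, M4, M5, M6, M3.
M2 starts after M1 ends, so nothing later overlaps M1 either.
M4 starts after M2 ends, so nothing later overlaps M2 either.
M5 starts after M4 ends, so nothing later overlaps M4 either.
M6 starts after M5 ends, so nothing later overlaps M5 either.
M3 starts exactly when M6 ends (back-to-back, no overlap).
Every pair is clear; the schedule has no overlaps.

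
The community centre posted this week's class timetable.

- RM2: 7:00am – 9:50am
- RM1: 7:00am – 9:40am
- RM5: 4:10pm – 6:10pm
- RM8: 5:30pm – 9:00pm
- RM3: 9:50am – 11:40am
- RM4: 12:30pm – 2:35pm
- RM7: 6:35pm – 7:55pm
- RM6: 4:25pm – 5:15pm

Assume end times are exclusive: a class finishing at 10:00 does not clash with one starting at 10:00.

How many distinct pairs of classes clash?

Sorted by start: RM1, RM2, RM3, RM4, RM5, RM6, RM8, RM7.
RM2 starts before RM1 ends → RM1 and RM2 overlap.
RM3 starts after RM1 ends, so nothing later overlaps RM1 either.
RM3 starts exactly when RM2 ends (back-to-back, no overlap), so nothing later overlaps RM2 either.
RM4 starts after RM3 ends, so nothing later overlaps RM3 either.
RM5 starts after RM4 ends, so nothing later overlaps RM4 either.
RM6 starts before RM5 ends → RM5 and RM6 overlap.
RM8 starts before RM5 ends → RM5 and RM8 overlap.
RM7 starts after RM5 ends.
RM8 starts after RM6 ends, so nothing later overlaps RM6 either.
RM7 starts before RM8 ends → RM8 and RM7 overlap.
Overlapping pairs: RM1 & RM2, RM5 & RM6, RM5 & RM8, RM7 & RM8 — 4 in total.

4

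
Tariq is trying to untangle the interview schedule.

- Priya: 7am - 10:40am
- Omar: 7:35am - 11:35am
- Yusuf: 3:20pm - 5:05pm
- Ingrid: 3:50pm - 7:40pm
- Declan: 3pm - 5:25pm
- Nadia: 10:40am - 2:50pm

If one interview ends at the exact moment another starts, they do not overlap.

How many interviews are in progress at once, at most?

3

Walk through starts and ends in time order (an end at T is processed before a start at T):
7am start Priya → 1
7:35am start Omar → 2
10:40am end Priya → 1
10:40am start Nadia → 2
11:35am end Omar → 1
2:50pm end Nadia → 0
3pm start Declan → 1
3:20pm start Yusuf → 2
3:50pm start Ingrid → 3
5:05pm end Yusuf → 2
5:25pm end Declan → 1
7:40pm end Ingrid → 0
Peak is 3, at 3:50pm (Declan, Ingrid, Yusuf).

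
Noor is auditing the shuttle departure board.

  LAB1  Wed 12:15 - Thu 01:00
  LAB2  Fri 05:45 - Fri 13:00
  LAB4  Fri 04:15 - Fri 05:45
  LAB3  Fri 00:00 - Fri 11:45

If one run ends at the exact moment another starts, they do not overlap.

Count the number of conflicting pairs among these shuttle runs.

Two intervals overlap when each starts before the other ends.
Sorted by start: LAB1, LAB3, LAB4, LAB2.
LAB3 starts after LAB1 ends; LAB1 is clear from here.
LAB4 starts before LAB3 ends → LAB3 and LAB4 overlap.
LAB2 starts before LAB3 ends → LAB3 and LAB2 overlap.
LAB2 starts exactly when LAB4 ends (back-to-back, no overlap).
Overlapping pairs: LAB2 & LAB3, LAB3 & LAB4 — 2 in total.

2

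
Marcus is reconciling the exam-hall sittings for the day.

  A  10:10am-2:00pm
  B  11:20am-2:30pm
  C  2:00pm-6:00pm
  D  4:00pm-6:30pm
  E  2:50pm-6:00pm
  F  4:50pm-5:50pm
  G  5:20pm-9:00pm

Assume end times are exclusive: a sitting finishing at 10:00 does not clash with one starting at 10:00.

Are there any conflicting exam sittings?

Yes

Two intervals overlap when each starts before the other ends.
Sorted by start: A, B, C, E, D, F, G.
B starts before A ends → A and B overlap.
That's a conflict, so the schedule is not conflict-free.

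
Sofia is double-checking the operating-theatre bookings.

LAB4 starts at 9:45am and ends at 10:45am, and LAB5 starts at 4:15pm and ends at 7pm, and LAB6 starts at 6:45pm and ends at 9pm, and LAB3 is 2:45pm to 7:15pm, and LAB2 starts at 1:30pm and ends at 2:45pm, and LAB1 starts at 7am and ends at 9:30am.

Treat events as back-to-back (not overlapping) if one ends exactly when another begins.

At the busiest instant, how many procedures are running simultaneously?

3

Sort all start/end points and keep a running count:
7am start LAB1 → 1
9:30am end LAB1 → 0
9:45am start LAB4 → 1
10:45am end LAB4 → 0
1:30pm start LAB2 → 1
2:45pm end LAB2 → 0
2:45pm start LAB3 → 1
4:15pm start LAB5 → 2
6:45pm start LAB6 → 3
7pm end LAB5 → 2
7:15pm end LAB3 → 1
9pm end LAB6 → 0
Peak is 3, at 6:45pm (LAB3, LAB5, LAB6).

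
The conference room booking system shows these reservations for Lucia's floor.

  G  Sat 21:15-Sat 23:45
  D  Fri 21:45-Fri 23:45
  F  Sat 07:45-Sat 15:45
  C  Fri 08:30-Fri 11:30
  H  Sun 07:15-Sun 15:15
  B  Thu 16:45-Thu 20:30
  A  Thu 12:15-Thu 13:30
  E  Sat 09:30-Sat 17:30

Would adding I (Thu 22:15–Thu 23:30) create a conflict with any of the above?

A: ends Thu 13:30 at or before I starts Thu 22:15 → clear.
B: ends Thu 20:30 at or before I starts Thu 22:15 → clear.
C: starts Fri 08:30 at or after I ends Thu 23:30 → clear.
D: starts Fri 21:45 at or after I ends Thu 23:30 → clear.
F: starts Sat 07:45 at or after I ends Thu 23:30 → clear.
E: starts Sat 09:30 at or after I ends Thu 23:30 → clear.
G: starts Sat 21:15 at or after I ends Thu 23:30 → clear.
H: starts Sun 07:15 at or after I ends Thu 23:30 → clear.

No — it doesn't clash with anything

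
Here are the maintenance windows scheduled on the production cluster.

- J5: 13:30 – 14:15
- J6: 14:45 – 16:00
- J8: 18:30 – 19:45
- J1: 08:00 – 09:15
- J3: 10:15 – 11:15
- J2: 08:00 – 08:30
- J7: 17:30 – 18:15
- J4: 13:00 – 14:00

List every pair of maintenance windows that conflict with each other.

Sorted by start: J1, J2, J3, J4, J5, J6, J7, J8.
J2 starts before J1 ends → J1 and J2 overlap.
J3 starts after J1 ends — done with J1.
J3 starts after J2 ends — done with J2.
J4 starts after J3 ends — done with J3.
J5 starts before J4 ends → J4 and J5 overlap.
J6 starts after J4 ends — done with J4.
J6 starts after J5 ends — done with J5.
J7 starts after J6 ends — done with J6.
J8 starts after J7 ends.

J1 & J2, J4 & J5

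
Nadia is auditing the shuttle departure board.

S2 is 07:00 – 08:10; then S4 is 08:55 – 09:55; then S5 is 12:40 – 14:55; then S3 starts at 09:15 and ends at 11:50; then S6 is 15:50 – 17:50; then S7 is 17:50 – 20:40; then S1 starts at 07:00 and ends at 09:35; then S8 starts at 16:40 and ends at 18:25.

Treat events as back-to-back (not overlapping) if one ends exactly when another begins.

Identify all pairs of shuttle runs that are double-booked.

Two intervals overlap when each starts before the other ends.
Sorted by start: S1, S2, S4, S3, S5, S6, S8, S7.
S2 starts before S1 ends → S1 and S2 overlap.
S4 starts before S1 ends → S1 and S4 overlap.
S3 starts before S1 ends → S1 and S3 overlap.
S5 starts after S1 ends; S1 is clear from here.
S4 starts after S2 ends; S2 is clear from here.
S3 starts before S4 ends → S4 and S3 overlap.
S5 starts after S4 ends; S4 is clear from here.
S5 starts after S3 ends; S3 is clear from here.
S6 starts after S5 ends; S5 is clear from here.
S8 starts before S6 ends → S6 and S8 overlap.
S7 starts exactly when S6 ends (back-to-back, no overlap).
S7 starts before S8 ends → S8 and S7 overlap.

S1 & S2, S1 & S3, S1 & S4, S3 & S4, S6 & S8, S7 & S8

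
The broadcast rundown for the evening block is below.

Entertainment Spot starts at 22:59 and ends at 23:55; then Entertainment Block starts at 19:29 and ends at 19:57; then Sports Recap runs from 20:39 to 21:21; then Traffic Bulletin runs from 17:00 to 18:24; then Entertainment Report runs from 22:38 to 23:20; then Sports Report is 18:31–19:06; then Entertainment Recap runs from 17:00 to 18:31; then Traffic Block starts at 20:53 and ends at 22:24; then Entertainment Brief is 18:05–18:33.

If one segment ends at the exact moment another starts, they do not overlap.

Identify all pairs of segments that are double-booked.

Entertainment Brief & Entertainment Recap, Entertainment Brief & Sports Report, Entertainment Brief & Traffic Bulletin, Entertainment Recap & Traffic Bulletin, Entertainment Report & Entertainment Spot, Sports Recap & Traffic Block

Two intervals overlap when each starts before the other ends.
Sorted by start: Entertainment Recap, Traffic Bulletin, Entertainment Brief, Sports Report, Entertainment Block, Sports Recap, Traffic Block, Entertainment Report, Entertainment Spot.
Traffic Bulletin starts before Entertainment Recap ends → Entertainment Recap and Traffic Bulletin overlap.
Entertainment Brief starts before Entertainment Recap ends → Entertainment Recap and Entertainment Brief overlap.
Sports Report starts exactly when Entertainment Recap ends (back-to-back, no overlap), so Entertainment Recap has no further overlaps.
Entertainment Brief starts before Traffic Bulletin ends → Traffic Bulletin and Entertainment Brief overlap.
Sports Report starts after Traffic Bulletin ends, so Traffic Bulletin has no further overlaps.
Sports Report starts before Entertainment Brief ends → Entertainment Brief and Sports Report overlap.
Entertainment Block starts after Entertainment Brief ends, so Entertainment Brief has no further overlaps.
Entertainment Block starts after Sports Report ends, so Sports Report has no further overlaps.
Sports Recap starts after Entertainment Block ends, so Entertainment Block has no further overlaps.
Traffic Block starts before Sports Recap ends → Sports Recap and Traffic Block overlap.
Entertainment Report starts after Sports Recap ends, so Sports Recap has no further overlaps.
Entertainment Report starts after Traffic Block ends, so Traffic Block has no further overlaps.
Entertainment Spot starts before Entertainment Report ends → Entertainment Report and Entertainment Spot overlap.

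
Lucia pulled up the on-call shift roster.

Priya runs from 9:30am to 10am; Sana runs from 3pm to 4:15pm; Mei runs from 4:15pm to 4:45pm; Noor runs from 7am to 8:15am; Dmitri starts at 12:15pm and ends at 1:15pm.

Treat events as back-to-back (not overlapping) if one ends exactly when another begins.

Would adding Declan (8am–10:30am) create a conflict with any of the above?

Noor: starts 7am before Declan ends 10:30am, and ends 8:15am after Declan starts 8am → overlap.
Priya: starts 9:30am before Declan ends 10:30am, and ends 10am after Declan starts 8am → overlap.
Dmitri: starts 12:15pm at or after Declan ends 10:30am → clear.
Sana: starts 3pm at or after Declan ends 10:30am → clear.
Mei: starts 4:15pm at or after Declan ends 10:30am → clear.
Declan overlaps Noor, Priya.

Yes — it overlaps Noor, Priya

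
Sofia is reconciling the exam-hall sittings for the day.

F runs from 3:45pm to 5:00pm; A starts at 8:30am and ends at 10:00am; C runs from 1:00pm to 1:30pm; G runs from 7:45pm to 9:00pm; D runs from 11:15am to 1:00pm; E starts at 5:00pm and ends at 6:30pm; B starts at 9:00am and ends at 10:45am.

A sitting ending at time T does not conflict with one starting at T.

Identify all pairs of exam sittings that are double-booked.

A & B

Sorted by start: A, B, D, C, F, E, G.
B starts before A ends → A and B overlap.
D starts after A ends, so nothing later overlaps A either.
D starts after B ends, so nothing later overlaps B either.
C starts exactly when D ends (back-to-back, no overlap), so nothing later overlaps D either.
F starts after C ends, so nothing later overlaps C either.
E starts exactly when F ends (back-to-back, no overlap), so nothing later overlaps F either.
G starts after E ends.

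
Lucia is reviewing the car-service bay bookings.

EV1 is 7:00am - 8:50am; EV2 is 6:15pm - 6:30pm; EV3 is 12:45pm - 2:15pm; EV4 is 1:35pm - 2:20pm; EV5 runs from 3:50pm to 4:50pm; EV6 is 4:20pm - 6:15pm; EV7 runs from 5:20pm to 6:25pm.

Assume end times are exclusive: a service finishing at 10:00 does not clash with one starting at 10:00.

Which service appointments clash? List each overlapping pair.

Check each pair: they overlap iff neither finishes before the other starts.
Sorted by start: EV1, EV3, EV4, EV5, EV6, EV7, EV2.
EV3 starts after EV1 ends, so nothing later overlaps EV1 either.
EV4 starts before EV3 ends → EV3 and EV4 overlap.
EV5 starts after EV3 ends, so nothing later overlaps EV3 either.
EV5 starts after EV4 ends, so nothing later overlaps EV4 either.
EV6 starts before EV5 ends → EV5 and EV6 overlap.
EV7 starts after EV5 ends, so nothing later overlaps EV5 either.
EV7 starts before EV6 ends → EV6 and EV7 overlap.
EV2 starts exactly when EV6 ends (back-to-back, no overlap).
EV2 starts before EV7 ends → EV7 and EV2 overlap.

EV2 & EV7, EV3 & EV4, EV5 & EV6, EV6 & EV7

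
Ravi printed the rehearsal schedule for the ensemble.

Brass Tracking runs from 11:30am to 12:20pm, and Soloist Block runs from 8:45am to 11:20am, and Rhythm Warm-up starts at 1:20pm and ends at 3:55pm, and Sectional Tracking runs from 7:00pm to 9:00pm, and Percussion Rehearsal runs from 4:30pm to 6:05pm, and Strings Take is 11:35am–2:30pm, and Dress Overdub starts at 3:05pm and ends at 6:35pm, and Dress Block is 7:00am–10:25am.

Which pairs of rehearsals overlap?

Brass Tracking & Strings Take, Dress Block & Soloist Block, Dress Overdub & Percussion Rehearsal, Dress Overdub & Rhythm Warm-up, Rhythm Warm-up & Strings Take

Two intervals overlap when each starts before the other ends.
Sorted by start: Dress Block, Soloist Block, Brass Tracking, Strings Take, Rhythm Warm-up, Dress Overdub, Percussion Rehearsal, Sectional Tracking.
Soloist Block starts before Dress Block ends → Dress Block and Soloist Block overlap.
Brass Tracking starts after Dress Block ends, so Dress Block has no further overlaps.
Brass Tracking starts after Soloist Block ends, so Soloist Block has no further overlaps.
Strings Take starts before Brass Tracking ends → Brass Tracking and Strings Take overlap.
Rhythm Warm-up starts after Brass Tracking ends, so Brass Tracking has no further overlaps.
Rhythm Warm-up starts before Strings Take ends → Strings Take and Rhythm Warm-up overlap.
Dress Overdub starts after Strings Take ends, so Strings Take has no further overlaps.
Dress Overdub starts before Rhythm Warm-up ends → Rhythm Warm-up and Dress Overdub overlap.
Percussion Rehearsal starts after Rhythm Warm-up ends, so Rhythm Warm-up has no further overlaps.
Percussion Rehearsal starts before Dress Overdub ends → Dress Overdub and Percussion Rehearsal overlap.
Sectional Tracking starts after Dress Overdub ends.
Sectional Tracking starts after Percussion Rehearsal ends.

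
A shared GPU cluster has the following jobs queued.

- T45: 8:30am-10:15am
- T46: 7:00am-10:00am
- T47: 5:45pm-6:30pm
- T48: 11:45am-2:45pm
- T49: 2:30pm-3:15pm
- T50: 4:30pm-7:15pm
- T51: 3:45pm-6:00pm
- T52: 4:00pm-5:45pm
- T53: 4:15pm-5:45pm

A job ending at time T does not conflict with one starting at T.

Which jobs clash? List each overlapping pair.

Check each pair: they overlap iff neither finishes before the other starts.
Sorted by start: T46, T45, T48, T49, T51, T52, T53, T50, T47.
T45 starts before T46 ends → T46 and T45 overlap.
T48 starts after T46 ends — done with T46.
T48 starts after T45 ends — done with T45.
T49 starts before T48 ends → T48 and T49 overlap.
T51 starts after T48 ends — done with T48.
T51 starts after T49 ends — done with T49.
T52 starts before T51 ends → T51 and T52 overlap.
T53 starts before T51 ends → T51 and T53 overlap.
T50 starts before T51 ends → T51 and T50 overlap.
T47 starts before T51 ends → T51 and T47 overlap.
T53 starts before T52 ends → T52 and T53 overlap.
T50 starts before T52 ends → T52 and T50 overlap.
T47 starts exactly when T52 ends (back-to-back, no overlap).
T50 starts before T53 ends → T53 and T50 overlap.
T47 starts exactly when T53 ends (back-to-back, no overlap).
T47 starts before T50 ends → T50 and T47 overlap.

T45 & T46, T47 & T50, T47 & T51, T48 & T49, T50 & T51, T50 & T52, T50 & T53, T51 & T52, T51 & T53, T52 & T53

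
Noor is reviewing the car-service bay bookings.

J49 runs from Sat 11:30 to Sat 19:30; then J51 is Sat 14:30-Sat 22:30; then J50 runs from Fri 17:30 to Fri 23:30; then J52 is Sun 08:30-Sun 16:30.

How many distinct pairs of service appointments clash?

Sorted by start: J50, J49, J51, J52.
J49 starts after J50 ends, so nothing later overlaps J50 either.
J51 starts before J49 ends → J49 and J51 overlap.
J52 starts after J49 ends.
J52 starts after J51 ends.
Overlapping pairs: J49 & J51 — 1 in total.

1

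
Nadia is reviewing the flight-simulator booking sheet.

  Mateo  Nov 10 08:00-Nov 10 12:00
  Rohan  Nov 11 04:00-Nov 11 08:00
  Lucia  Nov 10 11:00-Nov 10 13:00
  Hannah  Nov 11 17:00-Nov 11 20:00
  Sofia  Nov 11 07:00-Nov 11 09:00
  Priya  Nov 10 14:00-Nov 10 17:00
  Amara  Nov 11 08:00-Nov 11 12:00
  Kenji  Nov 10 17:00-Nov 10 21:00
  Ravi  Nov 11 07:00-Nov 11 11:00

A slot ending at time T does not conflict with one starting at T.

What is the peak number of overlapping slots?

3

Sort all start/end points and keep a running count:
Nov 10 08:00 start Mateo → 1
Nov 10 11:00 start Lucia → 2
Nov 10 12:00 end Mateo → 1
Nov 10 13:00 end Lucia → 0
Nov 10 14:00 start Priya → 1
Nov 10 17:00 end Priya → 0
Nov 10 17:00 start Kenji → 1
Nov 10 21:00 end Kenji → 0
Nov 11 04:00 start Rohan → 1
Nov 11 07:00 start Ravi → 2
Nov 11 07:00 start Sofia → 3
Nov 11 08:00 end Rohan → 2
Nov 11 08:00 start Amara → 3
Nov 11 09:00 end Sofia → 2
Nov 11 11:00 end Ravi → 1
Nov 11 12:00 end Amara → 0
Nov 11 17:00 start Hannah → 1
Nov 11 20:00 end Hannah → 0
Peak is 3, at Nov 11 07:00 (Ravi, Rohan, Sofia).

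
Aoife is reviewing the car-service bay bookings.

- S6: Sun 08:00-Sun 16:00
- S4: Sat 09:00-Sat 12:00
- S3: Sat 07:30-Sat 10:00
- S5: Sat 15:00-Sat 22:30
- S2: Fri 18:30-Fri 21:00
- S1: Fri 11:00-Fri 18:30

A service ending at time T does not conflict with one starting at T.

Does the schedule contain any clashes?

Sorted by start: S1, S2, S3, S4, S5, S6.
S2 starts exactly when S1 ends (back-to-back, no overlap); S1 is clear from here.
S3 starts after S2 ends; S2 is clear from here.
S4 starts before S3 ends → S3 and S4 overlap.
That's a conflict, so the schedule is not conflict-free.

Yes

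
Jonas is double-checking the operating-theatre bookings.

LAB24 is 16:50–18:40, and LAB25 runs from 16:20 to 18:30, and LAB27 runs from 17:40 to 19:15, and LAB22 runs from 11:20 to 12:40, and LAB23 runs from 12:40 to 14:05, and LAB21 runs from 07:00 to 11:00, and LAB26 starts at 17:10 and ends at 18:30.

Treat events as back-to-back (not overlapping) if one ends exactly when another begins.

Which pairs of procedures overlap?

LAB24 & LAB25, LAB24 & LAB26, LAB24 & LAB27, LAB25 & LAB26, LAB25 & LAB27, LAB26 & LAB27

Sorted by start: LAB21, LAB22, LAB23, LAB25, LAB24, LAB26, LAB27.
LAB22 starts after LAB21 ends, so nothing later overlaps LAB21 either.
LAB23 starts exactly when LAB22 ends (back-to-back, no overlap), so nothing later overlaps LAB22 either.
LAB25 starts after LAB23 ends, so nothing later overlaps LAB23 either.
LAB24 starts before LAB25 ends → LAB25 and LAB24 overlap.
LAB26 starts before LAB25 ends → LAB25 and LAB26 overlap.
LAB27 starts before LAB25 ends → LAB25 and LAB27 overlap.
LAB26 starts before LAB24 ends → LAB24 and LAB26 overlap.
LAB27 starts before LAB24 ends → LAB24 and LAB27 overlap.
LAB27 starts before LAB26 ends → LAB26 and LAB27 overlap.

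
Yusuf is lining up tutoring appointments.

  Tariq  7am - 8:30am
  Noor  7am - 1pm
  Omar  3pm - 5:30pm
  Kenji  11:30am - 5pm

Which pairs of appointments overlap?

Sorted by start: Noor, Tariq, Kenji, Omar.
Tariq starts before Noor ends → Noor and Tariq overlap.
Kenji starts before Noor ends → Noor and Kenji overlap.
Omar starts after Noor ends.
Kenji starts after Tariq ends; Tariq is clear from here.
Omar starts before Kenji ends → Kenji and Omar overlap.

Kenji & Noor, Kenji & Omar, Noor & Tariq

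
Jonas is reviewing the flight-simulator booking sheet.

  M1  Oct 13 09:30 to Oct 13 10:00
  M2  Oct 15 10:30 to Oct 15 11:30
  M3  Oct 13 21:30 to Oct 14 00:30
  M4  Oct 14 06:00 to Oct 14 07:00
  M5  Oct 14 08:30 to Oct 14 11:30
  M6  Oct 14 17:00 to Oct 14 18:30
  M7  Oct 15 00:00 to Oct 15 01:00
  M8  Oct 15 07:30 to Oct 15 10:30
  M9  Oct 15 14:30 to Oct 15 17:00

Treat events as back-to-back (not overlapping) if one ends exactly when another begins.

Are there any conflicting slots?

Check each pair: they overlap iff neither finishes before the other starts.
Sorted by start: M1, M3, M4, M5, M6, M7, M8, M2, M9.
M3 starts after M1 ends — done with M1.
M4 starts after M3 ends — done with M3.
M5 starts after M4 ends — done with M4.
M6 starts after M5 ends — done with M5.
M7 starts after M6 ends — done with M6.
M8 starts after M7 ends — done with M7.
M2 starts exactly when M8 ends (back-to-back, no overlap) — done with M8.
M9 starts after M2 ends.
Every pair is clear; the schedule has no overlaps.

No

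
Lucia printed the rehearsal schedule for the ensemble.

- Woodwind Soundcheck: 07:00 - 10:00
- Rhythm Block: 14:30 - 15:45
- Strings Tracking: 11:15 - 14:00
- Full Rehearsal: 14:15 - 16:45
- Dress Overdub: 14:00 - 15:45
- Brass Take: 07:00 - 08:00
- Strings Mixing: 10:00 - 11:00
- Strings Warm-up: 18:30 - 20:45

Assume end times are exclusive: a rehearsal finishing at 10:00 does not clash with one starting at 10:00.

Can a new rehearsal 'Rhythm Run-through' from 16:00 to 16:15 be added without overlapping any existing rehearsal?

No — it overlaps Full Rehearsal

Brass Take: ends 08:00 at or before Rhythm Run-through starts 16:00 → clear.
Woodwind Soundcheck: ends 10:00 at or before Rhythm Run-through starts 16:00 → clear.
Strings Mixing: ends 11:00 at or before Rhythm Run-through starts 16:00 → clear.
Strings Tracking: ends 14:00 at or before Rhythm Run-through starts 16:00 → clear.
Dress Overdub: ends 15:45 at or before Rhythm Run-through starts 16:00 → clear.
Full Rehearsal: starts 14:15 before Rhythm Run-through ends 16:15, and ends 16:45 after Rhythm Run-through starts 16:00 → overlap.
Rhythm Block: ends 15:45 at or before Rhythm Run-through starts 16:00 → clear.
Strings Warm-up: starts 18:30 at or after Rhythm Run-through ends 16:15 → clear.
Rhythm Run-through overlaps Full Rehearsal.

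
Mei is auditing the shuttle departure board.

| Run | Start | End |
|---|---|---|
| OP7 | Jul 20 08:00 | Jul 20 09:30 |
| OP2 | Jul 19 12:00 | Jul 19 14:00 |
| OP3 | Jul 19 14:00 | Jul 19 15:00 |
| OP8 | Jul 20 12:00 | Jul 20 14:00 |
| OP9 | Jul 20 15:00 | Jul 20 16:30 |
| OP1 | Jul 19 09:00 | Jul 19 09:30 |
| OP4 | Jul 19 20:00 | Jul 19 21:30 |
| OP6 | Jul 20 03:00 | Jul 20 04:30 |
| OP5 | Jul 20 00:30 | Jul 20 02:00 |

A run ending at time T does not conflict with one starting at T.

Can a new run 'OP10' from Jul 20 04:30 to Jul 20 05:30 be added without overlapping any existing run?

Yes — the slot is free

OP1: ends Jul 19 09:30 at or before OP10 starts Jul 20 04:30 → clear.
OP2: ends Jul 19 14:00 at or before OP10 starts Jul 20 04:30 → clear.
OP3: ends Jul 19 15:00 at or before OP10 starts Jul 20 04:30 → clear.
OP4: ends Jul 19 21:30 at or before OP10 starts Jul 20 04:30 → clear.
OP5: ends Jul 20 02:00 at or before OP10 starts Jul 20 04:30 → clear.
OP6: ends Jul 20 04:30 at or before OP10 starts Jul 20 04:30 → clear.
OP7: starts Jul 20 08:00 at or after OP10 ends Jul 20 05:30 → clear.
OP8: starts Jul 20 12:00 at or after OP10 ends Jul 20 05:30 → clear.
OP9: starts Jul 20 15:00 at or after OP10 ends Jul 20 05:30 → clear.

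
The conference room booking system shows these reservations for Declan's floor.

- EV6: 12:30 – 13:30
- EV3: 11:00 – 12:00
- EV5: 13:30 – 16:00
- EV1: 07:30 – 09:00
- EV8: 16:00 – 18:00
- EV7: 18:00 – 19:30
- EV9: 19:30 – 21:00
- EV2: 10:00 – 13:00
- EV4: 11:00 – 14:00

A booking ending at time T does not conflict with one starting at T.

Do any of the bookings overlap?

Sorted by start: EV1, EV2, EV3, EV4, EV6, EV5, EV8, EV7, EV9.
EV2 starts after EV1 ends, so EV1 has no further overlaps.
EV3 starts before EV2 ends → EV2 and EV3 overlap.
That's a conflict, so the schedule is not conflict-free.

Yes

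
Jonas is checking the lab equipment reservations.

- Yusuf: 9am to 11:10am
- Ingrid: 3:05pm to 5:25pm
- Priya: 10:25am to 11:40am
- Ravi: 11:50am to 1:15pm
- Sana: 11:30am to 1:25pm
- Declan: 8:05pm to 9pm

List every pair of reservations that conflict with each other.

Sorted by start: Yusuf, Priya, Sana, Ravi, Ingrid, Declan.
Priya starts before Yusuf ends → Yusuf and Priya overlap.
Sana starts after Yusuf ends — done with Yusuf.
Sana starts before Priya ends → Priya and Sana overlap.
Ravi starts after Priya ends — done with Priya.
Ravi starts before Sana ends → Sana and Ravi overlap.
Ingrid starts after Sana ends — done with Sana.
Ingrid starts after Ravi ends — done with Ravi.
Declan starts after Ingrid ends.

Priya & Sana, Priya & Yusuf, Ravi & Sana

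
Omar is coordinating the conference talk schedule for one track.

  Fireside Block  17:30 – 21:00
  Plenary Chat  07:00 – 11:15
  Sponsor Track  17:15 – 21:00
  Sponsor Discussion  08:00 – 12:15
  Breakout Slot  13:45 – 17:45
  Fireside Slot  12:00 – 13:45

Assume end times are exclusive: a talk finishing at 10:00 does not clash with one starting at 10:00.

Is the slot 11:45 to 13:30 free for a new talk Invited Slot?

Plenary Chat: ends 11:15 at or before Invited Slot starts 11:45 → clear.
Sponsor Discussion: starts 08:00 before Invited Slot ends 13:30, and ends 12:15 after Invited Slot starts 11:45 → overlap.
Fireside Slot: starts 12:00 before Invited Slot ends 13:30, and ends 13:45 after Invited Slot starts 11:45 → overlap.
Breakout Slot: starts 13:45 at or after Invited Slot ends 13:30 → clear.
Sponsor Track: starts 17:15 at or after Invited Slot ends 13:30 → clear.
Fireside Block: starts 17:30 at or after Invited Slot ends 13:30 → clear.
Invited Slot overlaps Fireside Slot, Sponsor Discussion.

No — it overlaps Fireside Slot, Sponsor Discussion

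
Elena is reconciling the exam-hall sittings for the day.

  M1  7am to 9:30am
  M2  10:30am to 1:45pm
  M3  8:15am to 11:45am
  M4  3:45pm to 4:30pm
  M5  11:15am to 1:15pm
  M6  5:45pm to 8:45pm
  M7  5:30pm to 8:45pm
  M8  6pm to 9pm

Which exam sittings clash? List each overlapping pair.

Check each pair: they overlap iff neither finishes before the other starts.
Sorted by start: M1, M3, M2, M5, M4, M7, M6, M8.
M3 starts before M1 ends → M1 and M3 overlap.
M2 starts after M1 ends, so nothing later overlaps M1 either.
M2 starts before M3 ends → M3 and M2 overlap.
M5 starts before M3 ends → M3 and M5 overlap.
M4 starts after M3 ends, so nothing later overlaps M3 either.
M5 starts before M2 ends → M2 and M5 overlap.
M4 starts after M2 ends, so nothing later overlaps M2 either.
M4 starts after M5 ends, so nothing later overlaps M5 either.
M7 starts after M4 ends, so nothing later overlaps M4 either.
M6 starts before M7 ends → M7 and M6 overlap.
M8 starts before M7 ends → M7 and M8 overlap.
M8 starts before M6 ends → M6 and M8 overlap.

M1 & M3, M2 & M3, M2 & M5, M3 & M5, M6 & M7, M6 & M8, M7 & M8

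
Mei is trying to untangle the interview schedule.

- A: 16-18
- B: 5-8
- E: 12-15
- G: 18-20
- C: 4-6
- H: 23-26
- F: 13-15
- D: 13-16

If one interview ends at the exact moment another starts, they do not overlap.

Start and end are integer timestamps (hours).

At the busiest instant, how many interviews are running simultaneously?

Sweep the timeline, counting +1 at each start and −1 at each end (ends before starts at a tie):
4 start C → 1
5 start B → 2
6 end C → 1
8 end B → 0
12 start E → 1
13 start D → 2
13 start F → 3
15 end E → 2
15 end F → 1
16 end D → 0
16 start A → 1
18 end A → 0
18 start G → 1
20 end G → 0
23 start H → 1
26 end H → 0
Peak is 3, at 13 (D, E, F).

3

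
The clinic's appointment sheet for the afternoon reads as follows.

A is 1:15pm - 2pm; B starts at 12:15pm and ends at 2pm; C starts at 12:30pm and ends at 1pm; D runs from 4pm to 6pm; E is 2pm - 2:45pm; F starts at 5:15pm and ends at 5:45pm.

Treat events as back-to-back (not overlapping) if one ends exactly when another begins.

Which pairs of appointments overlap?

Two intervals overlap when each starts before the other ends.
Sorted by start: B, C, A, E, D, F.
C starts before B ends → B and C overlap.
A starts before B ends → B and A overlap.
E starts exactly when B ends (back-to-back, no overlap) — done with B.
A starts after C ends — done with C.
E starts exactly when A ends (back-to-back, no overlap) — done with A.
D starts after E ends — done with E.
F starts before D ends → D and F overlap.

A & B, B & C, D & F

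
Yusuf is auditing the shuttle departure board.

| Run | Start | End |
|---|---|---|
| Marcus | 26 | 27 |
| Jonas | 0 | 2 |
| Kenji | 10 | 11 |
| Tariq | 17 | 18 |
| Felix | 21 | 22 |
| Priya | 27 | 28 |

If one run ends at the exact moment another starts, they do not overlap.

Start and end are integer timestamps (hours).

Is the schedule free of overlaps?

Two intervals overlap when each starts before the other ends.
Sorted by start: Jonas, Kenji, Tariq, Felix, Marcus, Priya.
Kenji starts after Jonas ends, so Jonas has no further overlaps.
Tariq starts after Kenji ends, so Kenji has no further overlaps.
Felix starts after Tariq ends, so Tariq has no further overlaps.
Marcus starts after Felix ends, so Felix has no further overlaps.
Priya starts exactly when Marcus ends (back-to-back, no overlap).
Every pair is clear; the schedule has no overlaps.

Yes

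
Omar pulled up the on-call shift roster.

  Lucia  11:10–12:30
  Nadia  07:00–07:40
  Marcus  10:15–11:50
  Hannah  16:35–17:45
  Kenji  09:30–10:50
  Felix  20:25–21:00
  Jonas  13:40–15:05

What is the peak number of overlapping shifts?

Sort all start/end points and keep a running count:
07:00 start Nadia → 1
07:40 end Nadia → 0
09:30 start Kenji → 1
10:15 start Marcus → 2
10:50 end Kenji → 1
11:10 start Lucia → 2
11:50 end Marcus → 1
12:30 end Lucia → 0
13:40 start Jonas → 1
15:05 end Jonas → 0
16:35 start Hannah → 1
17:45 end Hannah → 0
20:25 start Felix → 1
21:00 end Felix → 0
Peak is 2, at 10:15 (Kenji, Marcus).

2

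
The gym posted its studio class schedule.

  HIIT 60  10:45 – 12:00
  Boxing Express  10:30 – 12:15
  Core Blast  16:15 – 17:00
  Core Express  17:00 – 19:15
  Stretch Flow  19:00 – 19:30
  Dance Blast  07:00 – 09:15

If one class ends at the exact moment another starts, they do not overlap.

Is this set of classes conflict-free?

Check each pair: they overlap iff neither finishes before the other starts.
Sorted by start: Dance Blast, Boxing Express, HIIT 60, Core Blast, Core Express, Stretch Flow.
Boxing Express starts after Dance Blast ends, so nothing later overlaps Dance Blast either.
HIIT 60 starts before Boxing Express ends → Boxing Express and HIIT 60 overlap.
That's a conflict, so the schedule is not conflict-free.

No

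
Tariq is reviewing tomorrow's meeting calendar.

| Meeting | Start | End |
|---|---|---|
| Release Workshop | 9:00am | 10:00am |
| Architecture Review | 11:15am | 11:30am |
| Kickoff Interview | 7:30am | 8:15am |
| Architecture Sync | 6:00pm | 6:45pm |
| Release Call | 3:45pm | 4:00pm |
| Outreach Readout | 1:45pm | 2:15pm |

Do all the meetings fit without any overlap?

Yes

Check each pair: they overlap iff neither finishes before the other starts.
Sorted by start: Kickoff Interview, Release Workshop, Architecture Review, Outreach Readout, Release Call, Architecture Sync.
Release Workshop starts after Kickoff Interview ends, so Kickoff Interview has no further overlaps.
Architecture Review starts after Release Workshop ends, so Release Workshop has no further overlaps.
Outreach Readout starts after Architecture Review ends, so Architecture Review has no further overlaps.
Release Call starts after Outreach Readout ends, so Outreach Readout has no further overlaps.
Architecture Sync starts after Release Call ends.
Every pair is clear; the schedule has no overlaps.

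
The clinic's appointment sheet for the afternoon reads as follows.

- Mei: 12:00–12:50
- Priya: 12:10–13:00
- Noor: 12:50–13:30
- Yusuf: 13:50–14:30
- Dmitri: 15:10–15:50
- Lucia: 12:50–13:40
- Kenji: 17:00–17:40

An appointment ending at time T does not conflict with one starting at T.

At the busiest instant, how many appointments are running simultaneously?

Sort all start/end points and keep a running count:
12:00 start Mei → 1
12:10 start Priya → 2
12:50 end Mei → 1
12:50 start Lucia → 2
12:50 start Noor → 3
13:00 end Priya → 2
13:30 end Noor → 1
13:40 end Lucia → 0
13:50 start Yusuf → 1
14:30 end Yusuf → 0
15:10 start Dmitri → 1
15:50 end Dmitri → 0
17:00 start Kenji → 1
17:40 end Kenji → 0
Peak is 3, at 12:50 (Lucia, Noor, Priya).

3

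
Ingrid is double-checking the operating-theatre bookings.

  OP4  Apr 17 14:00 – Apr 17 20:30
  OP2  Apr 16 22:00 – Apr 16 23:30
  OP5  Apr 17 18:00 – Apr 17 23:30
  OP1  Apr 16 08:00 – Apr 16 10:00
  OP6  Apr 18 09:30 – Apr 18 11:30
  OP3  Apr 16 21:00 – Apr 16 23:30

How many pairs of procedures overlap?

2

Sorted by start: OP1, OP3, OP2, OP4, OP5, OP6.
OP3 starts after OP1 ends; OP1 is clear from here.
OP2 starts before OP3 ends → OP3 and OP2 overlap.
OP4 starts after OP3 ends; OP3 is clear from here.
OP4 starts after OP2 ends; OP2 is clear from here.
OP5 starts before OP4 ends → OP4 and OP5 overlap.
OP6 starts after OP4 ends.
OP6 starts after OP5 ends.
Overlapping pairs: OP2 & OP3, OP4 & OP5 — 2 in total.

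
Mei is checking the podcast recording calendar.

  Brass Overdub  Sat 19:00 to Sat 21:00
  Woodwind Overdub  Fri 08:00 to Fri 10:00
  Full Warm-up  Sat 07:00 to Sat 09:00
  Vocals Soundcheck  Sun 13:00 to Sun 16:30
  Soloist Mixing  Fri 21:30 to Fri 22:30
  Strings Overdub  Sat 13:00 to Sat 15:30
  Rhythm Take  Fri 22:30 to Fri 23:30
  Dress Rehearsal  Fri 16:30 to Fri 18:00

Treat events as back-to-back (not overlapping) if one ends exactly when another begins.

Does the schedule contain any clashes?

No

Sorted by start: Woodwind Overdub, Dress Rehearsal, Soloist Mixing, Rhythm Take, Full Warm-up, Strings Overdub, Brass Overdub, Vocals Soundcheck.
Dress Rehearsal starts after Woodwind Overdub ends, so nothing later overlaps Woodwind Overdub either.
Soloist Mixing starts after Dress Rehearsal ends, so nothing later overlaps Dress Rehearsal either.
Rhythm Take starts exactly when Soloist Mixing ends (back-to-back, no overlap), so nothing later overlaps Soloist Mixing either.
Full Warm-up starts after Rhythm Take ends, so nothing later overlaps Rhythm Take either.
Strings Overdub starts after Full Warm-up ends, so nothing later overlaps Full Warm-up either.
Brass Overdub starts after Strings Overdub ends, so nothing later overlaps Strings Overdub either.
Vocals Soundcheck starts after Brass Overdub ends.
Every pair is clear; the schedule has no overlaps.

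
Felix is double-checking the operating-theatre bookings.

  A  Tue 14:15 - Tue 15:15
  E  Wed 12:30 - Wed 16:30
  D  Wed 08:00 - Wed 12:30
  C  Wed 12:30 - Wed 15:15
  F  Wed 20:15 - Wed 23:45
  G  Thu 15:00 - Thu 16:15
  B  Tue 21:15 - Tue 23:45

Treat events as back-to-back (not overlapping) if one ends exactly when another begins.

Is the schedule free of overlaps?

No

Two intervals overlap when each starts before the other ends.
Sorted by start: A, B, D, C, E, F, G.
B starts after A ends, so nothing later overlaps A either.
D starts after B ends, so nothing later overlaps B either.
C starts exactly when D ends (back-to-back, no overlap), so nothing later overlaps D either.
E starts before C ends → C and E overlap.
That's a conflict, so the schedule is not conflict-free.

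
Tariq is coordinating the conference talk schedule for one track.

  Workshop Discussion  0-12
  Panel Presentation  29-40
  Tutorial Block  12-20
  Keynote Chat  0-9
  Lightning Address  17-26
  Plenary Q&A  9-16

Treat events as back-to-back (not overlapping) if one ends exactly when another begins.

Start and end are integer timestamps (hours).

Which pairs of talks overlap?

Two intervals overlap when each starts before the other ends.
Sorted by start: Keynote Chat, Workshop Discussion, Plenary Q&A, Tutorial Block, Lightning Address, Panel Presentation.
Workshop Discussion starts before Keynote Chat ends → Keynote Chat and Workshop Discussion overlap.
Plenary Q&A starts exactly when Keynote Chat ends (back-to-back, no overlap), so nothing later overlaps Keynote Chat either.
Plenary Q&A starts before Workshop Discussion ends → Workshop Discussion and Plenary Q&A overlap.
Tutorial Block starts exactly when Workshop Discussion ends (back-to-back, no overlap), so nothing later overlaps Workshop Discussion either.
Tutorial Block starts before Plenary Q&A ends → Plenary Q&A and Tutorial Block overlap.
Lightning Address starts after Plenary Q&A ends, so nothing later overlaps Plenary Q&A either.
Lightning Address starts before Tutorial Block ends → Tutorial Block and Lightning Address overlap.
Panel Presentation starts after Tutorial Block ends.
Panel Presentation starts after Lightning Address ends.

Keynote Chat & Workshop Discussion, Lightning Address & Tutorial Block, Plenary Q&A & Tutorial Block, Plenary Q&A & Workshop Discussion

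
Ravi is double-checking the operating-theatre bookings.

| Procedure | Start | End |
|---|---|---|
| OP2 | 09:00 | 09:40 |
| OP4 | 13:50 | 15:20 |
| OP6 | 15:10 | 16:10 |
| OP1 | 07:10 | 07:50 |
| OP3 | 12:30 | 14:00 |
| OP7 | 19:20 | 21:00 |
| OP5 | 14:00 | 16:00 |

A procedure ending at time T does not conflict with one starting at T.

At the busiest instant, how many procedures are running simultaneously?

Sweep the timeline, counting +1 at each start and −1 at each end (ends before starts at a tie):
07:10 start OP1 → 1
07:50 end OP1 → 0
09:00 start OP2 → 1
09:40 end OP2 → 0
12:30 start OP3 → 1
13:50 start OP4 → 2
14:00 end OP3 → 1
14:00 start OP5 → 2
15:10 start OP6 → 3
15:20 end OP4 → 2
16:00 end OP5 → 1
16:10 end OP6 → 0
19:20 start OP7 → 1
21:00 end OP7 → 0
Peak is 3, at 15:10 (OP4, OP5, OP6).

3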